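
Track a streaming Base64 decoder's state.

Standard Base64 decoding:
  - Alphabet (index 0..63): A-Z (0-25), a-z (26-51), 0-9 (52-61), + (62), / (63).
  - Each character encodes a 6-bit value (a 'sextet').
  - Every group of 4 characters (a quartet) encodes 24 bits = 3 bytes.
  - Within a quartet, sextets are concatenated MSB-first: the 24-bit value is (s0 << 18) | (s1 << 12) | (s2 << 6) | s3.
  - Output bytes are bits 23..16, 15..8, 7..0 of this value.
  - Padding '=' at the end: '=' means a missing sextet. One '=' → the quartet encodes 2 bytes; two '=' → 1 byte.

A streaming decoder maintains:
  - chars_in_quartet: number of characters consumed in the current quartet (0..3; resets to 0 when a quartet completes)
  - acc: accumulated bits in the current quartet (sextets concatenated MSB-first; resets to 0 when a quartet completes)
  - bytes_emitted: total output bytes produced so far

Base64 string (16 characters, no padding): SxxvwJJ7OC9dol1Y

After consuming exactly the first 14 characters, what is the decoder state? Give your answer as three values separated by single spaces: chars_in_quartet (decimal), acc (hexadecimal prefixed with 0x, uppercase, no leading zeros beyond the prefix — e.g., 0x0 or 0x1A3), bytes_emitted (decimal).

Answer: 2 0xA25 9

Derivation:
After char 0 ('S'=18): chars_in_quartet=1 acc=0x12 bytes_emitted=0
After char 1 ('x'=49): chars_in_quartet=2 acc=0x4B1 bytes_emitted=0
After char 2 ('x'=49): chars_in_quartet=3 acc=0x12C71 bytes_emitted=0
After char 3 ('v'=47): chars_in_quartet=4 acc=0x4B1C6F -> emit 4B 1C 6F, reset; bytes_emitted=3
After char 4 ('w'=48): chars_in_quartet=1 acc=0x30 bytes_emitted=3
After char 5 ('J'=9): chars_in_quartet=2 acc=0xC09 bytes_emitted=3
After char 6 ('J'=9): chars_in_quartet=3 acc=0x30249 bytes_emitted=3
After char 7 ('7'=59): chars_in_quartet=4 acc=0xC0927B -> emit C0 92 7B, reset; bytes_emitted=6
After char 8 ('O'=14): chars_in_quartet=1 acc=0xE bytes_emitted=6
After char 9 ('C'=2): chars_in_quartet=2 acc=0x382 bytes_emitted=6
After char 10 ('9'=61): chars_in_quartet=3 acc=0xE0BD bytes_emitted=6
After char 11 ('d'=29): chars_in_quartet=4 acc=0x382F5D -> emit 38 2F 5D, reset; bytes_emitted=9
After char 12 ('o'=40): chars_in_quartet=1 acc=0x28 bytes_emitted=9
After char 13 ('l'=37): chars_in_quartet=2 acc=0xA25 bytes_emitted=9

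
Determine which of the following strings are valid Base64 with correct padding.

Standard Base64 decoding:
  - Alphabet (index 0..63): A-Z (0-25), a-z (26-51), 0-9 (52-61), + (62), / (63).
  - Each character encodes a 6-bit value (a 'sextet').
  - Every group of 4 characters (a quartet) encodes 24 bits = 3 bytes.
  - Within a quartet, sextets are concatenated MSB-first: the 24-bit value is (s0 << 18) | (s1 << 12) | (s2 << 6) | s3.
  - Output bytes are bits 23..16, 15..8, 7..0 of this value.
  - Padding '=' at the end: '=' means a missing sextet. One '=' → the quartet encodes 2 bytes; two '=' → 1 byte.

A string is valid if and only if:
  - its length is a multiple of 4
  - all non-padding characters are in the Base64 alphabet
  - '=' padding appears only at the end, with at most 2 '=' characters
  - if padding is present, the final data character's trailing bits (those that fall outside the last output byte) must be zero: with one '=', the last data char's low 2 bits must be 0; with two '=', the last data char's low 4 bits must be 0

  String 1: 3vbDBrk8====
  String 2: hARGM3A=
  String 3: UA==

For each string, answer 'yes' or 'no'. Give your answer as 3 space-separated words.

String 1: '3vbDBrk8====' → invalid (4 pad chars (max 2))
String 2: 'hARGM3A=' → valid
String 3: 'UA==' → valid

Answer: no yes yes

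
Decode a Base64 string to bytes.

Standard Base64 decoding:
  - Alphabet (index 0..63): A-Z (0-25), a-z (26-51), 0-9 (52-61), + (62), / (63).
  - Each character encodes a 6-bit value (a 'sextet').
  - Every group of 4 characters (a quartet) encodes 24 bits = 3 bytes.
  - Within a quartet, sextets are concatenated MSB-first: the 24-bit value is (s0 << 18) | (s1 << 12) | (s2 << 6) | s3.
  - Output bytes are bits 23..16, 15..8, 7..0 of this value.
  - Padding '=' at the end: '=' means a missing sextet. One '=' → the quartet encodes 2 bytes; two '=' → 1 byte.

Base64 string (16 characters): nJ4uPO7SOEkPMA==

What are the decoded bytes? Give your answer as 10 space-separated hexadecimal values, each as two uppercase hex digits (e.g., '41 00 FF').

Answer: 9C 9E 2E 3C EE D2 38 49 0F 30

Derivation:
After char 0 ('n'=39): chars_in_quartet=1 acc=0x27 bytes_emitted=0
After char 1 ('J'=9): chars_in_quartet=2 acc=0x9C9 bytes_emitted=0
After char 2 ('4'=56): chars_in_quartet=3 acc=0x27278 bytes_emitted=0
After char 3 ('u'=46): chars_in_quartet=4 acc=0x9C9E2E -> emit 9C 9E 2E, reset; bytes_emitted=3
After char 4 ('P'=15): chars_in_quartet=1 acc=0xF bytes_emitted=3
After char 5 ('O'=14): chars_in_quartet=2 acc=0x3CE bytes_emitted=3
After char 6 ('7'=59): chars_in_quartet=3 acc=0xF3BB bytes_emitted=3
After char 7 ('S'=18): chars_in_quartet=4 acc=0x3CEED2 -> emit 3C EE D2, reset; bytes_emitted=6
After char 8 ('O'=14): chars_in_quartet=1 acc=0xE bytes_emitted=6
After char 9 ('E'=4): chars_in_quartet=2 acc=0x384 bytes_emitted=6
After char 10 ('k'=36): chars_in_quartet=3 acc=0xE124 bytes_emitted=6
After char 11 ('P'=15): chars_in_quartet=4 acc=0x38490F -> emit 38 49 0F, reset; bytes_emitted=9
After char 12 ('M'=12): chars_in_quartet=1 acc=0xC bytes_emitted=9
After char 13 ('A'=0): chars_in_quartet=2 acc=0x300 bytes_emitted=9
Padding '==': partial quartet acc=0x300 -> emit 30; bytes_emitted=10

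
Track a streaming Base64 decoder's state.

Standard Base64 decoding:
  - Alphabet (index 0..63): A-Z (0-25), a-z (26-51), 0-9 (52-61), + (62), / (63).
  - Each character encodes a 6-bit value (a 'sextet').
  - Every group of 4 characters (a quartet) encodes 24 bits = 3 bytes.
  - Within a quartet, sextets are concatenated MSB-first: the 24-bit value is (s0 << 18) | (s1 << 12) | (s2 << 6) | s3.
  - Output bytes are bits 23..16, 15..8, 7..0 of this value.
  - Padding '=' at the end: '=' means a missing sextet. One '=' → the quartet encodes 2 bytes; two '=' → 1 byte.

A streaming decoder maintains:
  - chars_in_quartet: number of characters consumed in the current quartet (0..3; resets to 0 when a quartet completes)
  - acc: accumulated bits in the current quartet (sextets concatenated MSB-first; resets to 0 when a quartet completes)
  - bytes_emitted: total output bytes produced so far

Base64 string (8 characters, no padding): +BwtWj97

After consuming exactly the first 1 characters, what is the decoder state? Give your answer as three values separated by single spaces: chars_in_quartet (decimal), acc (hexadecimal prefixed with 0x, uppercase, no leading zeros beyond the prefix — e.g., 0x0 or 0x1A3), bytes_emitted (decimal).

After char 0 ('+'=62): chars_in_quartet=1 acc=0x3E bytes_emitted=0

Answer: 1 0x3E 0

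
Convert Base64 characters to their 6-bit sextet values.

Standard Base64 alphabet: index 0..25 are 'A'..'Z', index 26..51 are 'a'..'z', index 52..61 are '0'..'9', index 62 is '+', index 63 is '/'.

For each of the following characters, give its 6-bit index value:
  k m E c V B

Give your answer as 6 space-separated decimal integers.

Answer: 36 38 4 28 21 1

Derivation:
'k': a..z range, 26 + ord('k') − ord('a') = 36
'm': a..z range, 26 + ord('m') − ord('a') = 38
'E': A..Z range, ord('E') − ord('A') = 4
'c': a..z range, 26 + ord('c') − ord('a') = 28
'V': A..Z range, ord('V') − ord('A') = 21
'B': A..Z range, ord('B') − ord('A') = 1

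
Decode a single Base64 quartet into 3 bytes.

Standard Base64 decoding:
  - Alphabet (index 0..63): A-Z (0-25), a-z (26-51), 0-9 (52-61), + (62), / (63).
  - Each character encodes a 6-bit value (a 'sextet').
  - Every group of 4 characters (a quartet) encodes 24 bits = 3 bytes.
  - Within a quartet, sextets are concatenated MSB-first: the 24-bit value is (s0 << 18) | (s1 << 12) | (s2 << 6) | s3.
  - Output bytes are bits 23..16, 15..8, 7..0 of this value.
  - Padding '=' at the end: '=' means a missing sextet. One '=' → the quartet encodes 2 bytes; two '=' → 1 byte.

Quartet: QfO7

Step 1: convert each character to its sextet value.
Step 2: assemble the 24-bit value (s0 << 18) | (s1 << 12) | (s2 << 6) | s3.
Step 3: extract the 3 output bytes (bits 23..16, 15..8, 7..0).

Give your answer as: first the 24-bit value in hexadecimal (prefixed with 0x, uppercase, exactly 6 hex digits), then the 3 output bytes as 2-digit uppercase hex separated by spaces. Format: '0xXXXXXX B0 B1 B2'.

Answer: 0x41F3BB 41 F3 BB

Derivation:
Sextets: Q=16, f=31, O=14, 7=59
24-bit: (16<<18) | (31<<12) | (14<<6) | 59
      = 0x400000 | 0x01F000 | 0x000380 | 0x00003B
      = 0x41F3BB
Bytes: (v>>16)&0xFF=41, (v>>8)&0xFF=F3, v&0xFF=BB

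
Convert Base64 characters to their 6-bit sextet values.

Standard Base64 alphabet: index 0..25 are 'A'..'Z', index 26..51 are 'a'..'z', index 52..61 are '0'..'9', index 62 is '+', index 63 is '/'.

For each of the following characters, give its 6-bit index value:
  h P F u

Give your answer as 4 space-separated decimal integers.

Answer: 33 15 5 46

Derivation:
'h': a..z range, 26 + ord('h') − ord('a') = 33
'P': A..Z range, ord('P') − ord('A') = 15
'F': A..Z range, ord('F') − ord('A') = 5
'u': a..z range, 26 + ord('u') − ord('a') = 46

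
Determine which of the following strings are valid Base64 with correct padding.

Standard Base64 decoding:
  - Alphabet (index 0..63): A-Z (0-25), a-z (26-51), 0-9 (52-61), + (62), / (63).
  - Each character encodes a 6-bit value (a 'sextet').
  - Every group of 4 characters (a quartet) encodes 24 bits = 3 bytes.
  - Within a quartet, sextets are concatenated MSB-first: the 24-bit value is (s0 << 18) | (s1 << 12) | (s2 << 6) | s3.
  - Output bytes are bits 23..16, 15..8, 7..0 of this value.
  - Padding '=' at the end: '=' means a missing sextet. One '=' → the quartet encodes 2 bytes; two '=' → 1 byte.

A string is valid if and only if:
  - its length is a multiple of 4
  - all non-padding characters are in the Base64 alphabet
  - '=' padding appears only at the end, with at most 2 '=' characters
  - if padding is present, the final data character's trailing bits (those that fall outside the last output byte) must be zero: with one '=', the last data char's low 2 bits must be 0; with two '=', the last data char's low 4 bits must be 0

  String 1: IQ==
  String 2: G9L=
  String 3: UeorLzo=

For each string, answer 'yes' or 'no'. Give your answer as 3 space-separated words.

String 1: 'IQ==' → valid
String 2: 'G9L=' → invalid (bad trailing bits)
String 3: 'UeorLzo=' → valid

Answer: yes no yes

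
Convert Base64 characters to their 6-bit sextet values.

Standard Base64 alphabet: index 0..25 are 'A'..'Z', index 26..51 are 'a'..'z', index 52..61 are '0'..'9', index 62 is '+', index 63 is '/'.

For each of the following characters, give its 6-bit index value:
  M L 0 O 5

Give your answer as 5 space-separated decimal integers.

'M': A..Z range, ord('M') − ord('A') = 12
'L': A..Z range, ord('L') − ord('A') = 11
'0': 0..9 range, 52 + ord('0') − ord('0') = 52
'O': A..Z range, ord('O') − ord('A') = 14
'5': 0..9 range, 52 + ord('5') − ord('0') = 57

Answer: 12 11 52 14 57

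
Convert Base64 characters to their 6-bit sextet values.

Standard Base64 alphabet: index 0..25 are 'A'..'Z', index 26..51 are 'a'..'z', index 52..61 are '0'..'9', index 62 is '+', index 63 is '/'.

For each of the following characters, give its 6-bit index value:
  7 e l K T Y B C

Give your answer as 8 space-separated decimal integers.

'7': 0..9 range, 52 + ord('7') − ord('0') = 59
'e': a..z range, 26 + ord('e') − ord('a') = 30
'l': a..z range, 26 + ord('l') − ord('a') = 37
'K': A..Z range, ord('K') − ord('A') = 10
'T': A..Z range, ord('T') − ord('A') = 19
'Y': A..Z range, ord('Y') − ord('A') = 24
'B': A..Z range, ord('B') − ord('A') = 1
'C': A..Z range, ord('C') − ord('A') = 2

Answer: 59 30 37 10 19 24 1 2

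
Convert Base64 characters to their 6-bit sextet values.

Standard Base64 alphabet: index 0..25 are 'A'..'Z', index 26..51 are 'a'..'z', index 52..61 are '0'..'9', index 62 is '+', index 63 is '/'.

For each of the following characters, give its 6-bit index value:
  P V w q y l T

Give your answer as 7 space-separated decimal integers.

Answer: 15 21 48 42 50 37 19

Derivation:
'P': A..Z range, ord('P') − ord('A') = 15
'V': A..Z range, ord('V') − ord('A') = 21
'w': a..z range, 26 + ord('w') − ord('a') = 48
'q': a..z range, 26 + ord('q') − ord('a') = 42
'y': a..z range, 26 + ord('y') − ord('a') = 50
'l': a..z range, 26 + ord('l') − ord('a') = 37
'T': A..Z range, ord('T') − ord('A') = 19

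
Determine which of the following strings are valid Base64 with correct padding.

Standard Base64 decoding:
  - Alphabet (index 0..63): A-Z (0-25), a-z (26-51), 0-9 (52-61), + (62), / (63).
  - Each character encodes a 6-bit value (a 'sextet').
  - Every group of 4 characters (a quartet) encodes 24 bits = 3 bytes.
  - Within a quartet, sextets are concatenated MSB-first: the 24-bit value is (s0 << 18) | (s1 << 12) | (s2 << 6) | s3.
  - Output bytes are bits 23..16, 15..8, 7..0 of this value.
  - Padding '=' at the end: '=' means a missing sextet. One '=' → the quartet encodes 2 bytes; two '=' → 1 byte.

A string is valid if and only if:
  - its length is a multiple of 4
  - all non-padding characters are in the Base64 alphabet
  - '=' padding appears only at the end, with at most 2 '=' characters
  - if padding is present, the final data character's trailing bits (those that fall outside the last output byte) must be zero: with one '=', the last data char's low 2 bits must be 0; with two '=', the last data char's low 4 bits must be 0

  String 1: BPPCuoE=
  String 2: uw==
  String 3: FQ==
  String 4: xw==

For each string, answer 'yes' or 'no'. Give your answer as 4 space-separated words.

String 1: 'BPPCuoE=' → valid
String 2: 'uw==' → valid
String 3: 'FQ==' → valid
String 4: 'xw==' → valid

Answer: yes yes yes yes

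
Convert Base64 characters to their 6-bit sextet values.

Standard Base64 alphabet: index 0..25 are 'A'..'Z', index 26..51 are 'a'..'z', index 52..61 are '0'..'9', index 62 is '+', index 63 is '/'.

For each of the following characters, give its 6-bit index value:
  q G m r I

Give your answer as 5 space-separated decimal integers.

Answer: 42 6 38 43 8

Derivation:
'q': a..z range, 26 + ord('q') − ord('a') = 42
'G': A..Z range, ord('G') − ord('A') = 6
'm': a..z range, 26 + ord('m') − ord('a') = 38
'r': a..z range, 26 + ord('r') − ord('a') = 43
'I': A..Z range, ord('I') − ord('A') = 8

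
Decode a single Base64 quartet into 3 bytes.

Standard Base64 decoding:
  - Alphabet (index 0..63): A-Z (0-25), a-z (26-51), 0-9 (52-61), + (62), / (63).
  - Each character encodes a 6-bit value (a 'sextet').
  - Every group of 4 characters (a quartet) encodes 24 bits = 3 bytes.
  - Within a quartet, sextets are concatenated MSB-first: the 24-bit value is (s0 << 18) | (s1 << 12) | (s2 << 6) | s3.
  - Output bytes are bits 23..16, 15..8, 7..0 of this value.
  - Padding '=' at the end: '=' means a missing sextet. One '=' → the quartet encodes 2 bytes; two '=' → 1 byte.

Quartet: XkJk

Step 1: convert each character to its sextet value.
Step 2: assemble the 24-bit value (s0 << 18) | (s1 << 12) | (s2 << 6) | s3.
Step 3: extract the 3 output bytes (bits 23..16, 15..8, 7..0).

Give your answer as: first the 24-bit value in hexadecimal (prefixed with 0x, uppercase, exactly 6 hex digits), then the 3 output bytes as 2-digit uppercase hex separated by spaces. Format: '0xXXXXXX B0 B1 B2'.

Answer: 0x5E4264 5E 42 64

Derivation:
Sextets: X=23, k=36, J=9, k=36
24-bit: (23<<18) | (36<<12) | (9<<6) | 36
      = 0x5C0000 | 0x024000 | 0x000240 | 0x000024
      = 0x5E4264
Bytes: (v>>16)&0xFF=5E, (v>>8)&0xFF=42, v&0xFF=64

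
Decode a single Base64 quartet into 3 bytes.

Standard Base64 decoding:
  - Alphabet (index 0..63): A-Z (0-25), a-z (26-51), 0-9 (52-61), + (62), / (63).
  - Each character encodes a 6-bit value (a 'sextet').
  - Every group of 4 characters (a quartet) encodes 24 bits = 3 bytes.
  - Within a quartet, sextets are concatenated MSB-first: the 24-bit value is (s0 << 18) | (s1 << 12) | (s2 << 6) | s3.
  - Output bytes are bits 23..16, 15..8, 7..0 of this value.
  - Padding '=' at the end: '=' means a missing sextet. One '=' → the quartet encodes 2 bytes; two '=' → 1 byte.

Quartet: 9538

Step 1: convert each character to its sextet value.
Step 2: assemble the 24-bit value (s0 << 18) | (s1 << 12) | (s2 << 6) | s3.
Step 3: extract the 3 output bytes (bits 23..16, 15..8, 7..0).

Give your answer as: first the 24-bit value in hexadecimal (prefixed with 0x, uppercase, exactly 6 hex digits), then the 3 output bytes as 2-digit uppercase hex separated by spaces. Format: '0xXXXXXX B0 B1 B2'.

Sextets: 9=61, 5=57, 3=55, 8=60
24-bit: (61<<18) | (57<<12) | (55<<6) | 60
      = 0xF40000 | 0x039000 | 0x000DC0 | 0x00003C
      = 0xF79DFC
Bytes: (v>>16)&0xFF=F7, (v>>8)&0xFF=9D, v&0xFF=FC

Answer: 0xF79DFC F7 9D FC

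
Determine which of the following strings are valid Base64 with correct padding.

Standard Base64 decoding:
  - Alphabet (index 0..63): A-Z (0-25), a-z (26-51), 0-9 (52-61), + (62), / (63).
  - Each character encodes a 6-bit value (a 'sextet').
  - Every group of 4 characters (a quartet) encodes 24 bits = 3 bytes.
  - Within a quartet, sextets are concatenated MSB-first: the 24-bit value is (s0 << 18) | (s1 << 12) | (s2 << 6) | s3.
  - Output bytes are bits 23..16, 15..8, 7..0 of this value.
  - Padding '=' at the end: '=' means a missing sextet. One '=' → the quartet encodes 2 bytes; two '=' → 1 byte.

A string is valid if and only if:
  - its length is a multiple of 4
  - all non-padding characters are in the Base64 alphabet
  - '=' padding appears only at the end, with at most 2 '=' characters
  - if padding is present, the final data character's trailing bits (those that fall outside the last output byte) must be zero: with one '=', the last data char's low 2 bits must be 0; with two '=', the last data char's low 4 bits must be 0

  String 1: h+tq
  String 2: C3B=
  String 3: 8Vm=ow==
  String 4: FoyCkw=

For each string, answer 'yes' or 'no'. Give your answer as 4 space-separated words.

String 1: 'h+tq' → valid
String 2: 'C3B=' → invalid (bad trailing bits)
String 3: '8Vm=ow==' → invalid (bad char(s): ['=']; '=' in middle)
String 4: 'FoyCkw=' → invalid (len=7 not mult of 4)

Answer: yes no no no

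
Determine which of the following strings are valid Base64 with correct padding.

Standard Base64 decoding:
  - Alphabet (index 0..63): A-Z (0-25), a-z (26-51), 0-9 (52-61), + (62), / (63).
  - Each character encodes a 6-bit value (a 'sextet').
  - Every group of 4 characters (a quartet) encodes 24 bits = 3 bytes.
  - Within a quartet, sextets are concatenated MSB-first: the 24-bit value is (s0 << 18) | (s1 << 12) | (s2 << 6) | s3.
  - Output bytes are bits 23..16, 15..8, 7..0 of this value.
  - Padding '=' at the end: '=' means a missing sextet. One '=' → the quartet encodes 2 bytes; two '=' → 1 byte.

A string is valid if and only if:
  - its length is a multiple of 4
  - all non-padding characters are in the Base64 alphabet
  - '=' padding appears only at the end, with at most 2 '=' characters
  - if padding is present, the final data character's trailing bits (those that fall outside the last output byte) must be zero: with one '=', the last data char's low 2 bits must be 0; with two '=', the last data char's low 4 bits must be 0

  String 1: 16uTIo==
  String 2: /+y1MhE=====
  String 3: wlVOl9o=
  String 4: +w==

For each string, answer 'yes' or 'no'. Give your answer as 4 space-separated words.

String 1: '16uTIo==' → invalid (bad trailing bits)
String 2: '/+y1MhE=====' → invalid (5 pad chars (max 2))
String 3: 'wlVOl9o=' → valid
String 4: '+w==' → valid

Answer: no no yes yes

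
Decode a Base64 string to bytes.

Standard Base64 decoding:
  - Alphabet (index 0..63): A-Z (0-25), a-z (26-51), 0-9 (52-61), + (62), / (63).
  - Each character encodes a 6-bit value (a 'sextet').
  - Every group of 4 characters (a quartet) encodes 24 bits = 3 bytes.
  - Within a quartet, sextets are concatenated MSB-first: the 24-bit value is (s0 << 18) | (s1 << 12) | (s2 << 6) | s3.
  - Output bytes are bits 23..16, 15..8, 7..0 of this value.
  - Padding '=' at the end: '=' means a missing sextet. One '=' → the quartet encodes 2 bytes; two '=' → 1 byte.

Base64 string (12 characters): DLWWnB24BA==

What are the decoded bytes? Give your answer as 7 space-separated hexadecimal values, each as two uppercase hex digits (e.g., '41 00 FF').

Answer: 0C B5 96 9C 1D B8 04

Derivation:
After char 0 ('D'=3): chars_in_quartet=1 acc=0x3 bytes_emitted=0
After char 1 ('L'=11): chars_in_quartet=2 acc=0xCB bytes_emitted=0
After char 2 ('W'=22): chars_in_quartet=3 acc=0x32D6 bytes_emitted=0
After char 3 ('W'=22): chars_in_quartet=4 acc=0xCB596 -> emit 0C B5 96, reset; bytes_emitted=3
After char 4 ('n'=39): chars_in_quartet=1 acc=0x27 bytes_emitted=3
After char 5 ('B'=1): chars_in_quartet=2 acc=0x9C1 bytes_emitted=3
After char 6 ('2'=54): chars_in_quartet=3 acc=0x27076 bytes_emitted=3
After char 7 ('4'=56): chars_in_quartet=4 acc=0x9C1DB8 -> emit 9C 1D B8, reset; bytes_emitted=6
After char 8 ('B'=1): chars_in_quartet=1 acc=0x1 bytes_emitted=6
After char 9 ('A'=0): chars_in_quartet=2 acc=0x40 bytes_emitted=6
Padding '==': partial quartet acc=0x40 -> emit 04; bytes_emitted=7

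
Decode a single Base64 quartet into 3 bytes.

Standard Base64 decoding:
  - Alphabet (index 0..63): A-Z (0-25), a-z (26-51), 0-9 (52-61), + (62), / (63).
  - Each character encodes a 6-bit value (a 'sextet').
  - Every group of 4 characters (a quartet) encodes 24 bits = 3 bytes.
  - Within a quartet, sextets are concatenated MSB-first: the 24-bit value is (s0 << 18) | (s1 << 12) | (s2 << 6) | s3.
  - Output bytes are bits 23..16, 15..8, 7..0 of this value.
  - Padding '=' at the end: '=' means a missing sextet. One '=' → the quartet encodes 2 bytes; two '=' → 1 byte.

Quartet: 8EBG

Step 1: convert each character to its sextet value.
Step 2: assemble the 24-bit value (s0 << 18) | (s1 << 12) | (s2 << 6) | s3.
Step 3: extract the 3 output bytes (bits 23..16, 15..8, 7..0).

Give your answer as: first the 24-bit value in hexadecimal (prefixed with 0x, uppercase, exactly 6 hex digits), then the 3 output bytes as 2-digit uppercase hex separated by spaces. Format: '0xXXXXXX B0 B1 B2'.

Answer: 0xF04046 F0 40 46

Derivation:
Sextets: 8=60, E=4, B=1, G=6
24-bit: (60<<18) | (4<<12) | (1<<6) | 6
      = 0xF00000 | 0x004000 | 0x000040 | 0x000006
      = 0xF04046
Bytes: (v>>16)&0xFF=F0, (v>>8)&0xFF=40, v&0xFF=46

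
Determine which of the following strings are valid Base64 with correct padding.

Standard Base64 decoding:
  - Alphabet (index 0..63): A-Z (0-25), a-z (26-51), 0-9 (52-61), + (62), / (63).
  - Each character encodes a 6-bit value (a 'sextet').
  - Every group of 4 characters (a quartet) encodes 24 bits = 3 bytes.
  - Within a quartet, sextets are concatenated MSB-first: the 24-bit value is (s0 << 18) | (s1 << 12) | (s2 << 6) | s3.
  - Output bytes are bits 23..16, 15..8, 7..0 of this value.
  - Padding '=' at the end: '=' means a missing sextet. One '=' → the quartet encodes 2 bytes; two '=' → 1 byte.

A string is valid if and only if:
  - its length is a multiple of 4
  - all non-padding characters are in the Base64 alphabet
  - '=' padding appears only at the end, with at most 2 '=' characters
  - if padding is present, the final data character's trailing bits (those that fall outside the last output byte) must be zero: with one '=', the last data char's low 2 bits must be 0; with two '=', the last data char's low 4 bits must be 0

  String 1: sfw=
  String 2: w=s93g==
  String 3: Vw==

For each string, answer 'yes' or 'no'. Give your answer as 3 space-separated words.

Answer: yes no yes

Derivation:
String 1: 'sfw=' → valid
String 2: 'w=s93g==' → invalid (bad char(s): ['=']; '=' in middle)
String 3: 'Vw==' → valid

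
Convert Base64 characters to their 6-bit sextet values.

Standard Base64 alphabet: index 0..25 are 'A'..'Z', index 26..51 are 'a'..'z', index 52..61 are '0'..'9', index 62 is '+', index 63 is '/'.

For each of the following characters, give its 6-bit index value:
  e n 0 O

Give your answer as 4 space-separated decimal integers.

Answer: 30 39 52 14

Derivation:
'e': a..z range, 26 + ord('e') − ord('a') = 30
'n': a..z range, 26 + ord('n') − ord('a') = 39
'0': 0..9 range, 52 + ord('0') − ord('0') = 52
'O': A..Z range, ord('O') − ord('A') = 14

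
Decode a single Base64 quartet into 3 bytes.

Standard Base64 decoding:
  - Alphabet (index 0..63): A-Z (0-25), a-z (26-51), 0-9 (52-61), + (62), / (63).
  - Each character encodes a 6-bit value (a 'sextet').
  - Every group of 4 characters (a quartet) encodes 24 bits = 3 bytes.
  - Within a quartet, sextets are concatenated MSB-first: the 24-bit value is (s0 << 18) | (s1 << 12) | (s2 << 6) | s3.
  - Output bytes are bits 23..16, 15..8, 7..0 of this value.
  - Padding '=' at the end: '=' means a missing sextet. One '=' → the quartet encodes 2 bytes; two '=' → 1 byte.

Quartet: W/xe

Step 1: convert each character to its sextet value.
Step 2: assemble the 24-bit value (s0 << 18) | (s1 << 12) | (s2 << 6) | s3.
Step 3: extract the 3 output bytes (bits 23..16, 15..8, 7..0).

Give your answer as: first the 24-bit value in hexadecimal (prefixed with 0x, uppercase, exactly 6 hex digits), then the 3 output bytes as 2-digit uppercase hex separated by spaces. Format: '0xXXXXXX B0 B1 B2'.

Sextets: W=22, /=63, x=49, e=30
24-bit: (22<<18) | (63<<12) | (49<<6) | 30
      = 0x580000 | 0x03F000 | 0x000C40 | 0x00001E
      = 0x5BFC5E
Bytes: (v>>16)&0xFF=5B, (v>>8)&0xFF=FC, v&0xFF=5E

Answer: 0x5BFC5E 5B FC 5E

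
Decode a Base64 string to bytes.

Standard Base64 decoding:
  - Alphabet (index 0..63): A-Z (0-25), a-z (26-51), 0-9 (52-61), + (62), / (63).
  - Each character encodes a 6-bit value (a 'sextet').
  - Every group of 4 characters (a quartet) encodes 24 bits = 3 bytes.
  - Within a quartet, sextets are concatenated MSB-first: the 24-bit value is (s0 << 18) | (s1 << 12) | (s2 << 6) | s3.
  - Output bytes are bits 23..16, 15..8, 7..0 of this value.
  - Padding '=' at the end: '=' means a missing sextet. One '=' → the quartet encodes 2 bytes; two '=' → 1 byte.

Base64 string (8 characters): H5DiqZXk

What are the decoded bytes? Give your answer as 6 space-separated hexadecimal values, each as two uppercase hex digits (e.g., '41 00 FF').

Answer: 1F 90 E2 A9 95 E4

Derivation:
After char 0 ('H'=7): chars_in_quartet=1 acc=0x7 bytes_emitted=0
After char 1 ('5'=57): chars_in_quartet=2 acc=0x1F9 bytes_emitted=0
After char 2 ('D'=3): chars_in_quartet=3 acc=0x7E43 bytes_emitted=0
After char 3 ('i'=34): chars_in_quartet=4 acc=0x1F90E2 -> emit 1F 90 E2, reset; bytes_emitted=3
After char 4 ('q'=42): chars_in_quartet=1 acc=0x2A bytes_emitted=3
After char 5 ('Z'=25): chars_in_quartet=2 acc=0xA99 bytes_emitted=3
After char 6 ('X'=23): chars_in_quartet=3 acc=0x2A657 bytes_emitted=3
After char 7 ('k'=36): chars_in_quartet=4 acc=0xA995E4 -> emit A9 95 E4, reset; bytes_emitted=6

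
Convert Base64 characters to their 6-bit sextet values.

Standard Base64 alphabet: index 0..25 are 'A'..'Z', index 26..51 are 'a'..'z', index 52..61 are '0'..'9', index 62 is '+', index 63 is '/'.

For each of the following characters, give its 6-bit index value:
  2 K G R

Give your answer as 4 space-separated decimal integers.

Answer: 54 10 6 17

Derivation:
'2': 0..9 range, 52 + ord('2') − ord('0') = 54
'K': A..Z range, ord('K') − ord('A') = 10
'G': A..Z range, ord('G') − ord('A') = 6
'R': A..Z range, ord('R') − ord('A') = 17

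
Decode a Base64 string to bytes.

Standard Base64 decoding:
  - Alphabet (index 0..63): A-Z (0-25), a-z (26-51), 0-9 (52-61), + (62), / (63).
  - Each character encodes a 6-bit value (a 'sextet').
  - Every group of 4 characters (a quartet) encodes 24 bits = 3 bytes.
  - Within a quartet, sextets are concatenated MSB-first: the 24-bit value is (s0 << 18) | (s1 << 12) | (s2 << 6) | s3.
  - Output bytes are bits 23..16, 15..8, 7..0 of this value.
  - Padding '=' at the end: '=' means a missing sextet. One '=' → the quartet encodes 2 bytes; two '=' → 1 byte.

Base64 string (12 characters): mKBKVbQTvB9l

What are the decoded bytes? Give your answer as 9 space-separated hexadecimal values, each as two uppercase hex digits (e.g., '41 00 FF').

Answer: 98 A0 4A 55 B4 13 BC 1F 65

Derivation:
After char 0 ('m'=38): chars_in_quartet=1 acc=0x26 bytes_emitted=0
After char 1 ('K'=10): chars_in_quartet=2 acc=0x98A bytes_emitted=0
After char 2 ('B'=1): chars_in_quartet=3 acc=0x26281 bytes_emitted=0
After char 3 ('K'=10): chars_in_quartet=4 acc=0x98A04A -> emit 98 A0 4A, reset; bytes_emitted=3
After char 4 ('V'=21): chars_in_quartet=1 acc=0x15 bytes_emitted=3
After char 5 ('b'=27): chars_in_quartet=2 acc=0x55B bytes_emitted=3
After char 6 ('Q'=16): chars_in_quartet=3 acc=0x156D0 bytes_emitted=3
After char 7 ('T'=19): chars_in_quartet=4 acc=0x55B413 -> emit 55 B4 13, reset; bytes_emitted=6
After char 8 ('v'=47): chars_in_quartet=1 acc=0x2F bytes_emitted=6
After char 9 ('B'=1): chars_in_quartet=2 acc=0xBC1 bytes_emitted=6
After char 10 ('9'=61): chars_in_quartet=3 acc=0x2F07D bytes_emitted=6
After char 11 ('l'=37): chars_in_quartet=4 acc=0xBC1F65 -> emit BC 1F 65, reset; bytes_emitted=9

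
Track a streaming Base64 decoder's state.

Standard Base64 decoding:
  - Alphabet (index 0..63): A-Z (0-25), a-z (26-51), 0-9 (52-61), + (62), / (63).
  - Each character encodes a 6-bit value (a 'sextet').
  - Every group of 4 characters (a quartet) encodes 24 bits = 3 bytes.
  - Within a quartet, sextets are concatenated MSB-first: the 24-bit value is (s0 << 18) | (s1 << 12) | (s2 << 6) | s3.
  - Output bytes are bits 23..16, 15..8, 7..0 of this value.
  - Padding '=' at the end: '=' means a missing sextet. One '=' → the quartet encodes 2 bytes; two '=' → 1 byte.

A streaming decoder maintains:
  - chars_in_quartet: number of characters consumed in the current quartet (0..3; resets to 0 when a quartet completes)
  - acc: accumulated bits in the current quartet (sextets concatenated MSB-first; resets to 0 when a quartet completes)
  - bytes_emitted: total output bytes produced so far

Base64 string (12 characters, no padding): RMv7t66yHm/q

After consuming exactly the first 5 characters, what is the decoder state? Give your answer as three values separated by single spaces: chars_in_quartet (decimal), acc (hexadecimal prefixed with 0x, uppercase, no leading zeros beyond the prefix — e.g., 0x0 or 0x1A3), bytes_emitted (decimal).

After char 0 ('R'=17): chars_in_quartet=1 acc=0x11 bytes_emitted=0
After char 1 ('M'=12): chars_in_quartet=2 acc=0x44C bytes_emitted=0
After char 2 ('v'=47): chars_in_quartet=3 acc=0x1132F bytes_emitted=0
After char 3 ('7'=59): chars_in_quartet=4 acc=0x44CBFB -> emit 44 CB FB, reset; bytes_emitted=3
After char 4 ('t'=45): chars_in_quartet=1 acc=0x2D bytes_emitted=3

Answer: 1 0x2D 3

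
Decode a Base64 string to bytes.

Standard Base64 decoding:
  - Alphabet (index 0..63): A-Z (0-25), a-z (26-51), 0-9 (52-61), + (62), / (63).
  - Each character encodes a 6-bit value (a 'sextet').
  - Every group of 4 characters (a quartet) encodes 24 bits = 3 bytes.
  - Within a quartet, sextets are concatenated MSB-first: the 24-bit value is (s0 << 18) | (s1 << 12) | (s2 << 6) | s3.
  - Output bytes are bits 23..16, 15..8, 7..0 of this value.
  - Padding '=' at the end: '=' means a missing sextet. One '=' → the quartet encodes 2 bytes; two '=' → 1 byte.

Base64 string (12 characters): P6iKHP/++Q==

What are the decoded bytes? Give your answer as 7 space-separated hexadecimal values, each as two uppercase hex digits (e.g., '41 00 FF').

Answer: 3F A8 8A 1C FF FE F9

Derivation:
After char 0 ('P'=15): chars_in_quartet=1 acc=0xF bytes_emitted=0
After char 1 ('6'=58): chars_in_quartet=2 acc=0x3FA bytes_emitted=0
After char 2 ('i'=34): chars_in_quartet=3 acc=0xFEA2 bytes_emitted=0
After char 3 ('K'=10): chars_in_quartet=4 acc=0x3FA88A -> emit 3F A8 8A, reset; bytes_emitted=3
After char 4 ('H'=7): chars_in_quartet=1 acc=0x7 bytes_emitted=3
After char 5 ('P'=15): chars_in_quartet=2 acc=0x1CF bytes_emitted=3
After char 6 ('/'=63): chars_in_quartet=3 acc=0x73FF bytes_emitted=3
After char 7 ('+'=62): chars_in_quartet=4 acc=0x1CFFFE -> emit 1C FF FE, reset; bytes_emitted=6
After char 8 ('+'=62): chars_in_quartet=1 acc=0x3E bytes_emitted=6
After char 9 ('Q'=16): chars_in_quartet=2 acc=0xF90 bytes_emitted=6
Padding '==': partial quartet acc=0xF90 -> emit F9; bytes_emitted=7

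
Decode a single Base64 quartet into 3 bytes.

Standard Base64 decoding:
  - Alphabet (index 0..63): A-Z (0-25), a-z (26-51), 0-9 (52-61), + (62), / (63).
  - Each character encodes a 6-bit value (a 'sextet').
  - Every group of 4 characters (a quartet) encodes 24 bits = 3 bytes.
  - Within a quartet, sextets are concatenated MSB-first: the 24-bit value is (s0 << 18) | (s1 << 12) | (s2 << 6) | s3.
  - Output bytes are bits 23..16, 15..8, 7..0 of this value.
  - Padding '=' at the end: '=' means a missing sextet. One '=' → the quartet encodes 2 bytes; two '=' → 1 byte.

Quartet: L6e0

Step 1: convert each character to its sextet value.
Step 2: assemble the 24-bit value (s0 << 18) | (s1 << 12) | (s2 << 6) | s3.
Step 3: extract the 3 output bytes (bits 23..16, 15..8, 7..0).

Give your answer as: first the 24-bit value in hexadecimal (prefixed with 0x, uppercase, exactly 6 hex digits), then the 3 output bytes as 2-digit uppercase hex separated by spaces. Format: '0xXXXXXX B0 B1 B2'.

Sextets: L=11, 6=58, e=30, 0=52
24-bit: (11<<18) | (58<<12) | (30<<6) | 52
      = 0x2C0000 | 0x03A000 | 0x000780 | 0x000034
      = 0x2FA7B4
Bytes: (v>>16)&0xFF=2F, (v>>8)&0xFF=A7, v&0xFF=B4

Answer: 0x2FA7B4 2F A7 B4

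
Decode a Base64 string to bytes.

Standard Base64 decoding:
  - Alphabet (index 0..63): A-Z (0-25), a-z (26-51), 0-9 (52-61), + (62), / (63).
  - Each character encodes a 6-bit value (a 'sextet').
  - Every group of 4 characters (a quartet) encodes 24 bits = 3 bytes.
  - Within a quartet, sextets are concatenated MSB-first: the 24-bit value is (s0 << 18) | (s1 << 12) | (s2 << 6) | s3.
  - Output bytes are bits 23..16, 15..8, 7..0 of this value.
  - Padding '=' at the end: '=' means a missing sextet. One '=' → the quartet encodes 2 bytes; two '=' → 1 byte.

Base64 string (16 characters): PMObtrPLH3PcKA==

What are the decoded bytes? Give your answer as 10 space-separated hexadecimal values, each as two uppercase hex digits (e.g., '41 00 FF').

Answer: 3C C3 9B B6 B3 CB 1F 73 DC 28

Derivation:
After char 0 ('P'=15): chars_in_quartet=1 acc=0xF bytes_emitted=0
After char 1 ('M'=12): chars_in_quartet=2 acc=0x3CC bytes_emitted=0
After char 2 ('O'=14): chars_in_quartet=3 acc=0xF30E bytes_emitted=0
After char 3 ('b'=27): chars_in_quartet=4 acc=0x3CC39B -> emit 3C C3 9B, reset; bytes_emitted=3
After char 4 ('t'=45): chars_in_quartet=1 acc=0x2D bytes_emitted=3
After char 5 ('r'=43): chars_in_quartet=2 acc=0xB6B bytes_emitted=3
After char 6 ('P'=15): chars_in_quartet=3 acc=0x2DACF bytes_emitted=3
After char 7 ('L'=11): chars_in_quartet=4 acc=0xB6B3CB -> emit B6 B3 CB, reset; bytes_emitted=6
After char 8 ('H'=7): chars_in_quartet=1 acc=0x7 bytes_emitted=6
After char 9 ('3'=55): chars_in_quartet=2 acc=0x1F7 bytes_emitted=6
After char 10 ('P'=15): chars_in_quartet=3 acc=0x7DCF bytes_emitted=6
After char 11 ('c'=28): chars_in_quartet=4 acc=0x1F73DC -> emit 1F 73 DC, reset; bytes_emitted=9
After char 12 ('K'=10): chars_in_quartet=1 acc=0xA bytes_emitted=9
After char 13 ('A'=0): chars_in_quartet=2 acc=0x280 bytes_emitted=9
Padding '==': partial quartet acc=0x280 -> emit 28; bytes_emitted=10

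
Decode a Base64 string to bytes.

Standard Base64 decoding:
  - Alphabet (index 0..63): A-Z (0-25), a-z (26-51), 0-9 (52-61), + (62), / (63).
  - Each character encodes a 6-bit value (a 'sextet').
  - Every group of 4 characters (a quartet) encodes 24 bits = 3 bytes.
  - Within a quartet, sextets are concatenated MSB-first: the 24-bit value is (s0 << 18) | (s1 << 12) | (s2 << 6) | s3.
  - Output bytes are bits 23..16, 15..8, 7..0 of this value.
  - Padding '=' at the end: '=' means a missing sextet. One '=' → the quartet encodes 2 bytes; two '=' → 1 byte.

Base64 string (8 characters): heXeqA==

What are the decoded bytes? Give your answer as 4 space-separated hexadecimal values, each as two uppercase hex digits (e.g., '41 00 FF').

Answer: 85 E5 DE A8

Derivation:
After char 0 ('h'=33): chars_in_quartet=1 acc=0x21 bytes_emitted=0
After char 1 ('e'=30): chars_in_quartet=2 acc=0x85E bytes_emitted=0
After char 2 ('X'=23): chars_in_quartet=3 acc=0x21797 bytes_emitted=0
After char 3 ('e'=30): chars_in_quartet=4 acc=0x85E5DE -> emit 85 E5 DE, reset; bytes_emitted=3
After char 4 ('q'=42): chars_in_quartet=1 acc=0x2A bytes_emitted=3
After char 5 ('A'=0): chars_in_quartet=2 acc=0xA80 bytes_emitted=3
Padding '==': partial quartet acc=0xA80 -> emit A8; bytes_emitted=4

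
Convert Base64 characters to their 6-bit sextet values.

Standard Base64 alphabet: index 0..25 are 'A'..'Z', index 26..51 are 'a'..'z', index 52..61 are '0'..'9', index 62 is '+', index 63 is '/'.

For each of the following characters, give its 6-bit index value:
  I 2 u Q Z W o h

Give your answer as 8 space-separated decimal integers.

'I': A..Z range, ord('I') − ord('A') = 8
'2': 0..9 range, 52 + ord('2') − ord('0') = 54
'u': a..z range, 26 + ord('u') − ord('a') = 46
'Q': A..Z range, ord('Q') − ord('A') = 16
'Z': A..Z range, ord('Z') − ord('A') = 25
'W': A..Z range, ord('W') − ord('A') = 22
'o': a..z range, 26 + ord('o') − ord('a') = 40
'h': a..z range, 26 + ord('h') − ord('a') = 33

Answer: 8 54 46 16 25 22 40 33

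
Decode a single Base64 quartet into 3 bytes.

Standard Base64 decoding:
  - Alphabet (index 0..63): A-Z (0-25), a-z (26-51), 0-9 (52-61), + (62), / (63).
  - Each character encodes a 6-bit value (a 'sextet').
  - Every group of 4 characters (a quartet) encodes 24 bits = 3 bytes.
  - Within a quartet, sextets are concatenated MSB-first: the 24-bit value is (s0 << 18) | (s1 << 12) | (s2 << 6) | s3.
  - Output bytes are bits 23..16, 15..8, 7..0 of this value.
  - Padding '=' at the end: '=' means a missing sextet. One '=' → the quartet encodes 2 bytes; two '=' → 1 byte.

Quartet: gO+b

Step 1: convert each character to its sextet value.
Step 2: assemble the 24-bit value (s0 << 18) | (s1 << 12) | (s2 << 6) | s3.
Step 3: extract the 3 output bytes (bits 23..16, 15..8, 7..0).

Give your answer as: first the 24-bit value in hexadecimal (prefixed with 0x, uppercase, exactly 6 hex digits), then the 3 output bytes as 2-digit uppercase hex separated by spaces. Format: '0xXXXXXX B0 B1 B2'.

Answer: 0x80EF9B 80 EF 9B

Derivation:
Sextets: g=32, O=14, +=62, b=27
24-bit: (32<<18) | (14<<12) | (62<<6) | 27
      = 0x800000 | 0x00E000 | 0x000F80 | 0x00001B
      = 0x80EF9B
Bytes: (v>>16)&0xFF=80, (v>>8)&0xFF=EF, v&0xFF=9B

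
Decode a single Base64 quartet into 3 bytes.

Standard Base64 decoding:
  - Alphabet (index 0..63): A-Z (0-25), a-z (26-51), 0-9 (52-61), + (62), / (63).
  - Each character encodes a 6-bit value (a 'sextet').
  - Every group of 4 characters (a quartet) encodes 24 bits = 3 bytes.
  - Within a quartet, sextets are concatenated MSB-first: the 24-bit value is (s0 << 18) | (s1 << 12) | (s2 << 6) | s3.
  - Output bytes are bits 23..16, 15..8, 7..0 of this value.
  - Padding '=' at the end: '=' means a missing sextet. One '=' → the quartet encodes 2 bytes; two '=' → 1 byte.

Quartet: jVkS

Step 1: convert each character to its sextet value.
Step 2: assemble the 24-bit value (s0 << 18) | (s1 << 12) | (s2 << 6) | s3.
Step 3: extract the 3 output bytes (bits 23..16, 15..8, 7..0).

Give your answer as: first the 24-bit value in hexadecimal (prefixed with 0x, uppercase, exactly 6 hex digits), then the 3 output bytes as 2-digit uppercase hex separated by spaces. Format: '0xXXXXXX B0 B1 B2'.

Sextets: j=35, V=21, k=36, S=18
24-bit: (35<<18) | (21<<12) | (36<<6) | 18
      = 0x8C0000 | 0x015000 | 0x000900 | 0x000012
      = 0x8D5912
Bytes: (v>>16)&0xFF=8D, (v>>8)&0xFF=59, v&0xFF=12

Answer: 0x8D5912 8D 59 12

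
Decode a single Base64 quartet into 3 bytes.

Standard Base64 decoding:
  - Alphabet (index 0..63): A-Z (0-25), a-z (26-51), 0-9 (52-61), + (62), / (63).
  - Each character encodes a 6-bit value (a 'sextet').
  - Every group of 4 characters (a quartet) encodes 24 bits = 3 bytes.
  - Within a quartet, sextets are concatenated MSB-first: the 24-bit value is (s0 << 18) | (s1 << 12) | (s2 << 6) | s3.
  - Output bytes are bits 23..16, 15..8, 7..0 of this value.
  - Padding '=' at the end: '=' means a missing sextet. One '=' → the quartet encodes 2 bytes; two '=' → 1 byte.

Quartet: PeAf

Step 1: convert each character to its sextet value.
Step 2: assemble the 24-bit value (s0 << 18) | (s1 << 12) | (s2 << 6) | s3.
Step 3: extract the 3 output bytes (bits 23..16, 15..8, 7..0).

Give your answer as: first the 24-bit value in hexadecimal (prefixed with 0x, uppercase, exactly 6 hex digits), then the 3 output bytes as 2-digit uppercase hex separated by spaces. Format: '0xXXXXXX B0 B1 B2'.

Sextets: P=15, e=30, A=0, f=31
24-bit: (15<<18) | (30<<12) | (0<<6) | 31
      = 0x3C0000 | 0x01E000 | 0x000000 | 0x00001F
      = 0x3DE01F
Bytes: (v>>16)&0xFF=3D, (v>>8)&0xFF=E0, v&0xFF=1F

Answer: 0x3DE01F 3D E0 1F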